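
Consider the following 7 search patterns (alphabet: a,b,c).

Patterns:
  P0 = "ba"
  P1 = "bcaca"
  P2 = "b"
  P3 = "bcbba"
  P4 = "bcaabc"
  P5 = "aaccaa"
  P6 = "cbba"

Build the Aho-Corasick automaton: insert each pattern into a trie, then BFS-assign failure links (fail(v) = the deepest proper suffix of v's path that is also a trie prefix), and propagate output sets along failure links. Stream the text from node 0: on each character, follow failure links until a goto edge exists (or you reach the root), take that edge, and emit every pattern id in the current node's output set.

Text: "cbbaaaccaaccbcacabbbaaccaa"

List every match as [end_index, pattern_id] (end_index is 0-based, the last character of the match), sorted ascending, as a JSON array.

Build automaton:
Trie (insert patterns):
  n0 'ε': a→13 b→1 c→19
  n1 'b': a→2 c→3  ←P2
  n2 'ba': ·  ←P0
  n3 'bc': a→4 b→7
  n4 'bca': a→10 c→5
  n5 'bcac': a→6
  n6 'bcaca': ·  ←P1
  n7 'bcb': b→8
  n8 'bcbb': a→9
  n9 'bcbba': ·  ←P3
  n10 'bcaa': b→11
  n11 'bcaab': c→12
  n12 'bcaabc': ·  ←P4
  n13 'a': a→14
  n14 'aa': c→15
  n15 'aac': c→16
  n16 'aacc': a→17
  n17 'aacca': a→18
  n18 'aaccaa': ·  ←P5
  n19 'c': b→20
  n20 'cb': b→21
  n21 'cbb': a→22
  n22 'cbba': ·  ←P6

Failure links (BFS by depth):
  fail(1) 'b': from fail(0)=0 chase 'b': 0 ⇒ 0;  out={2}∪out(0)={2}
  fail(13) 'a': from fail(0)=0 chase 'a': 0 ⇒ 0;  out=∅∪out(0)=∅
  fail(19) 'c': from fail(0)=0 chase 'c': 0 ⇒ 0;  out=∅∪out(0)=∅
  fail(2) 'ba': from fail(1)=0 chase 'a': 0 ⇒ 13;  out={0}∪out(13)={0}
  fail(3) 'bc': from fail(1)=0 chase 'c': 0 ⇒ 19;  out=∅∪out(19)=∅
  fail(14) 'aa': from fail(13)=0 chase 'a': 0 ⇒ 13;  out=∅∪out(13)=∅
  fail(20) 'cb': from fail(19)=0 chase 'b': 0 ⇒ 1;  out=∅∪out(1)={2}
  fail(4) 'bca': from fail(3)=19 chase 'a': 19→0 ⇒ 13;  out=∅∪out(13)=∅
  fail(7) 'bcb': from fail(3)=19 chase 'b': 19 ⇒ 20;  out=∅∪out(20)={2}
  fail(15) 'aac': from fail(14)=13 chase 'c': 13→0 ⇒ 19;  out=∅∪out(19)=∅
  fail(21) 'cbb': from fail(20)=1 chase 'b': 1→0 ⇒ 1;  out=∅∪out(1)={2}
  fail(5) 'bcac': from fail(4)=13 chase 'c': 13→0 ⇒ 19;  out=∅∪out(19)=∅
  fail(8) 'bcbb': from fail(7)=20 chase 'b': 20 ⇒ 21;  out=∅∪out(21)={2}
  fail(10) 'bcaa': from fail(4)=13 chase 'a': 13 ⇒ 14;  out=∅∪out(14)=∅
  fail(16) 'aacc': from fail(15)=19 chase 'c': 19→0 ⇒ 19;  out=∅∪out(19)=∅
  fail(22) 'cbba': from fail(21)=1 chase 'a': 1 ⇒ 2;  out={6}∪out(2)={0,6}
  fail(6) 'bcaca': from fail(5)=19 chase 'a': 19→0 ⇒ 13;  out={1}∪out(13)={1}
  fail(9) 'bcbba': from fail(8)=21 chase 'a': 21 ⇒ 22;  out={3}∪out(22)={0,3,6}
  fail(11) 'bcaab': from fail(10)=14 chase 'b': 14→13→0 ⇒ 1;  out=∅∪out(1)={2}
  fail(17) 'aacca': from fail(16)=19 chase 'a': 19→0 ⇒ 13;  out=∅∪out(13)=∅
  fail(12) 'bcaabc': from fail(11)=1 chase 'c': 1 ⇒ 3;  out={4}∪out(3)={4}
  fail(18) 'aaccaa': from fail(17)=13 chase 'a': 13 ⇒ 14;  out={5}∪out(14)={5}

Run:
[0] read 'c'  n0⇒n19
[1] read 'b'  n19⇒n20  → match P2@[1:1]
[2] read 'b'  n20⇒n21  → match P2@[2:2]
[3] read 'a'  n21⇒n22  → match P0@[2:3],P6@[0:3]
[4] read 'a'  n22⇒n14 (via fail)
[5] read 'a'  n14⇒n14 (via fail)
[6] read 'c'  n14⇒n15
[7] read 'c'  n15⇒n16
[8] read 'a'  n16⇒n17
[9] read 'a'  n17⇒n18  → match P5@[4:9]
[10] read 'c'  n18⇒n15 (via fail)
[11] read 'c'  n15⇒n16
[12] read 'b'  n16⇒n20 (via fail)  → match P2@[12:12]
[13] read 'c'  n20⇒n3 (via fail)
[14] read 'a'  n3⇒n4
[15] read 'c'  n4⇒n5
[16] read 'a'  n5⇒n6  → match P1@[12:16]
[17] read 'b'  n6⇒n1 (via fail)  → match P2@[17:17]
[18] read 'b'  n1⇒n1 (via fail)  → match P2@[18:18]
[19] read 'b'  n1⇒n1 (via fail)  → match P2@[19:19]
[20] read 'a'  n1⇒n2  → match P0@[19:20]
[21] read 'a'  n2⇒n14 (via fail)
[22] read 'c'  n14⇒n15
[23] read 'c'  n15⇒n16
[24] read 'a'  n16⇒n17
[25] read 'a'  n17⇒n18  → match P5@[20:25]

Result: [[1,2],[2,2],[3,0],[3,6],[9,5],[12,2],[16,1],[17,2],[18,2],[19,2],[20,0],[25,5]]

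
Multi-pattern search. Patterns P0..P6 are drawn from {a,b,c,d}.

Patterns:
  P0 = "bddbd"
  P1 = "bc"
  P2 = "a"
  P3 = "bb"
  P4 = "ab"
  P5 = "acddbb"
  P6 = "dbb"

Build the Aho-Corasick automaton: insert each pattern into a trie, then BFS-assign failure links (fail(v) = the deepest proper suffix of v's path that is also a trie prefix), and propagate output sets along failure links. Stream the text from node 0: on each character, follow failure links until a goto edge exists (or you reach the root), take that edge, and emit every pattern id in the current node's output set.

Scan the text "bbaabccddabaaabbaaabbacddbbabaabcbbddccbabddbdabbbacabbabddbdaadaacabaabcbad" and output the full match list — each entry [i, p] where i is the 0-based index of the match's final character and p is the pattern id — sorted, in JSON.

Build:
Trie nodes:
  0='ε' goto a→7 b→1 d→15
  1='b' goto b→8 c→6 d→2
  2='bd' goto d→3
  3='bdd' goto b→4
  4='bddb' goto d→5
  5='bddbd' goto ·  [P0 ends]
  6='bc' goto ·  [P1 ends]
  7='a' goto b→9 c→10  [P2 ends]
  8='bb' goto ·  [P3 ends]
  9='ab' goto ·  [P4 ends]
  10='ac' goto d→11
  11='acd' goto d→12
  12='acdd' goto b→13
  13='acddb' goto b→14
  14='acddbb' goto ·  [P5 ends]
  15='d' goto b→16
  16='db' goto b→17
  17='dbb' goto ·  [P6 ends]

BFS fail/out derivation:
  n1('b'): parent n0 fail=0; on 'b' 0 → fail=0;  out ∅∪∅=∅
  n7('a'): parent n0 fail=0; on 'a' 0 → fail=0;  out {2}∪∅={2}
  n15('d'): parent n0 fail=0; on 'd' 0 → fail=0;  out ∅∪∅=∅
  n2('bd'): parent n1 fail=0; on 'd' 0 → fail=15;  out ∅∪∅=∅
  n6('bc'): parent n1 fail=0; on 'c' 0 → fail=0;  out {1}∪∅={1}
  n8('bb'): parent n1 fail=0; on 'b' 0 → fail=1;  out {3}∪∅={3}
  n9('ab'): parent n7 fail=0; on 'b' 0 → fail=1;  out {4}∪∅={4}
  n10('ac'): parent n7 fail=0; on 'c' 0 → fail=0;  out ∅∪∅=∅
  n16('db'): parent n15 fail=0; on 'b' 0 → fail=1;  out ∅∪∅=∅
  n3('bdd'): parent n2 fail=15; on 'd' 15→0 → fail=15;  out ∅∪∅=∅
  n11('acd'): parent n10 fail=0; on 'd' 0 → fail=15;  out ∅∪∅=∅
  n17('dbb'): parent n16 fail=1; on 'b' 1 → fail=8;  out {6}∪{3}={3,6}
  n4('bddb'): parent n3 fail=15; on 'b' 15 → fail=16;  out ∅∪∅=∅
  n12('acdd'): parent n11 fail=15; on 'd' 15→0 → fail=15;  out ∅∪∅=∅
  n5('bddbd'): parent n4 fail=16; on 'd' 16→1 → fail=2;  out {0}∪∅={0}
  n13('acddb'): parent n12 fail=15; on 'b' 15 → fail=16;  out ∅∪∅=∅
  n14('acddbb'): parent n13 fail=16; on 'b' 16 → fail=17;  out {5}∪{3,6}={3,5,6}

Scan:
pos 0 'b': at 1
pos 1 'b': at 8  → match P3@[0:1]
pos 2 'a': at 7 (fail-walked)  → match P2@[2:2]
pos 3 'a': at 7 (fail-walked)  → match P2@[3:3]
pos 4 'b': at 9  → match P4@[3:4]
pos 5 'c': at 6 (fail-walked)  → match P1@[4:5]
pos 6 'c': at 0 (fail-walked)
pos 7 'd': at 15
pos 8 'd': at 15 (fail-walked)
pos 9 'a': at 7 (fail-walked)  → match P2@[9:9]
pos 10 'b': at 9  → match P4@[9:10]
pos 11 'a': at 7 (fail-walked)  → match P2@[11:11]
pos 12 'a': at 7 (fail-walked)  → match P2@[12:12]
pos 13 'a': at 7 (fail-walked)  → match P2@[13:13]
pos 14 'b': at 9  → match P4@[13:14]
pos 15 'b': at 8 (fail-walked)  → match P3@[14:15]
pos 16 'a': at 7 (fail-walked)  → match P2@[16:16]
pos 17 'a': at 7 (fail-walked)  → match P2@[17:17]
pos 18 'a': at 7 (fail-walked)  → match P2@[18:18]
pos 19 'b': at 9  → match P4@[18:19]
pos 20 'b': at 8 (fail-walked)  → match P3@[19:20]
pos 21 'a': at 7 (fail-walked)  → match P2@[21:21]
pos 22 'c': at 10
pos 23 'd': at 11
pos 24 'd': at 12
pos 25 'b': at 13
pos 26 'b': at 14  → match P3@[25:26],P5@[21:26],P6@[24:26]
pos 27 'a': at 7 (fail-walked)  → match P2@[27:27]
pos 28 'b': at 9  → match P4@[27:28]
pos 29 'a': at 7 (fail-walked)  → match P2@[29:29]
pos 30 'a': at 7 (fail-walked)  → match P2@[30:30]
pos 31 'b': at 9  → match P4@[30:31]
pos 32 'c': at 6 (fail-walked)  → match P1@[31:32]
pos 33 'b': at 1 (fail-walked)
pos 34 'b': at 8  → match P3@[33:34]
pos 35 'd': at 2 (fail-walked)
pos 36 'd': at 3
pos 37 'c': at 0 (fail-walked)
pos 38 'c': at 0
pos 39 'b': at 1
pos 40 'a': at 7 (fail-walked)  → match P2@[40:40]
pos 41 'b': at 9  → match P4@[40:41]
pos 42 'd': at 2 (fail-walked)
pos 43 'd': at 3
pos 44 'b': at 4
pos 45 'd': at 5  → match P0@[41:45]
pos 46 'a': at 7 (fail-walked)  → match P2@[46:46]
pos 47 'b': at 9  → match P4@[46:47]
pos 48 'b': at 8 (fail-walked)  → match P3@[47:48]
pos 49 'b': at 8 (fail-walked)  → match P3@[48:49]
pos 50 'a': at 7 (fail-walked)  → match P2@[50:50]
pos 51 'c': at 10
pos 52 'a': at 7 (fail-walked)  → match P2@[52:52]
pos 53 'b': at 9  → match P4@[52:53]
pos 54 'b': at 8 (fail-walked)  → match P3@[53:54]
pos 55 'a': at 7 (fail-walked)  → match P2@[55:55]
pos 56 'b': at 9  → match P4@[55:56]
pos 57 'd': at 2 (fail-walked)
pos 58 'd': at 3
pos 59 'b': at 4
pos 60 'd': at 5  → match P0@[56:60]
pos 61 'a': at 7 (fail-walked)  → match P2@[61:61]
pos 62 'a': at 7 (fail-walked)  → match P2@[62:62]
pos 63 'd': at 15 (fail-walked)
pos 64 'a': at 7 (fail-walked)  → match P2@[64:64]
pos 65 'a': at 7 (fail-walked)  → match P2@[65:65]
pos 66 'c': at 10
pos 67 'a': at 7 (fail-walked)  → match P2@[67:67]
pos 68 'b': at 9  → match P4@[67:68]
pos 69 'a': at 7 (fail-walked)  → match P2@[69:69]
pos 70 'a': at 7 (fail-walked)  → match P2@[70:70]
pos 71 'b': at 9  → match P4@[70:71]
pos 72 'c': at 6 (fail-walked)  → match P1@[71:72]
pos 73 'b': at 1 (fail-walked)
pos 74 'a': at 7 (fail-walked)  → match P2@[74:74]
pos 75 'd': at 15 (fail-walked)

Result: [[1,3],[2,2],[3,2],[4,4],[5,1],[9,2],[10,4],[11,2],[12,2],[13,2],[14,4],[15,3],[16,2],[17,2],[18,2],[19,4],[20,3],[21,2],[26,3],[26,5],[26,6],[27,2],[28,4],[29,2],[30,2],[31,4],[32,1],[34,3],[40,2],[41,4],[45,0],[46,2],[47,4],[48,3],[49,3],[50,2],[52,2],[53,4],[54,3],[55,2],[56,4],[60,0],[61,2],[62,2],[64,2],[65,2],[67,2],[68,4],[69,2],[70,2],[71,4],[72,1],[74,2]]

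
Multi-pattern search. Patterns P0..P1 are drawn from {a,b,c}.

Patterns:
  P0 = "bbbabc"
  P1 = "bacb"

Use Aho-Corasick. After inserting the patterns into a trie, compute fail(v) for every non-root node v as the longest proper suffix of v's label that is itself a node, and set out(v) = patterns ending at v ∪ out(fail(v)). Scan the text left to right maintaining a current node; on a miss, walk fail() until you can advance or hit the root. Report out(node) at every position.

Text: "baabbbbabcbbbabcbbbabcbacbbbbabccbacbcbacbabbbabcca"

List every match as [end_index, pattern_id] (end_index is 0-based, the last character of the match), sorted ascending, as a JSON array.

Build:
Trie (insert patterns):
  0='ε' goto b→1
  1='b' goto a→7 b→2
  2='bb' goto b→3
  3='bbb' goto a→4
  4='bbba' goto b→5
  5='bbbab' goto c→6
  6='bbbabc' goto ·  ←P0
  7='ba' goto c→8
  8='bac' goto b→9
  9='bacb' goto ·  ←P1

Failure links (BFS by depth):
  n1('b'): parent n0 fail=0; on 'b' 0 → fail=0;  out ∅∪∅=∅
  n2('bb'): parent n1 fail=0; on 'b' 0 → fail=1;  out ∅∪∅=∅
  n7('ba'): parent n1 fail=0; on 'a' 0 → fail=0;  out ∅∪∅=∅
  n3('bbb'): parent n2 fail=1; on 'b' 1 → fail=2;  out ∅∪∅=∅
  n8('bac'): parent n7 fail=0; on 'c' 0 → fail=0;  out ∅∪∅=∅
  n4('bbba'): parent n3 fail=2; on 'a' 2→1 → fail=7;  out ∅∪∅=∅
  n9('bacb'): parent n8 fail=0; on 'b' 0 → fail=1;  out {1}∪∅={1}
  n5('bbbab'): parent n4 fail=7; on 'b' 7→0 → fail=1;  out ∅∪∅=∅
  n6('bbbabc'): parent n5 fail=1; on 'c' 1→0 → fail=0;  out {0}∪∅={0}

Scan:
pos 0 'b': at 1
pos 1 'a': at 7
pos 2 'a': at 0 ·f
pos 3 'b': at 1
pos 4 'b': at 2
pos 5 'b': at 3
pos 6 'b': at 3 ·f
pos 7 'a': at 4
pos 8 'b': at 5
pos 9 'c': at 6  → match P0@[4:9]
pos 10 'b': at 1 ·f
pos 11 'b': at 2
pos 12 'b': at 3
pos 13 'a': at 4
pos 14 'b': at 5
pos 15 'c': at 6  → match P0@[10:15]
pos 16 'b': at 1 ·f
pos 17 'b': at 2
pos 18 'b': at 3
pos 19 'a': at 4
pos 20 'b': at 5
pos 21 'c': at 6  → match P0@[16:21]
pos 22 'b': at 1 ·f
pos 23 'a': at 7
pos 24 'c': at 8
pos 25 'b': at 9  → match P1@[22:25]
pos 26 'b': at 2 ·f
pos 27 'b': at 3
pos 28 'b': at 3 ·f
pos 29 'a': at 4
pos 30 'b': at 5
pos 31 'c': at 6  → match P0@[26:31]
pos 32 'c': at 0 ·f
pos 33 'b': at 1
pos 34 'a': at 7
pos 35 'c': at 8
pos 36 'b': at 9  → match P1@[33:36]
pos 37 'c': at 0 ·f
pos 38 'b': at 1
pos 39 'a': at 7
pos 40 'c': at 8
pos 41 'b': at 9  → match P1@[38:41]
pos 42 'a': at 7 ·f
pos 43 'b': at 1 ·f
pos 44 'b': at 2
pos 45 'b': at 3
pos 46 'a': at 4
pos 47 'b': at 5
pos 48 'c': at 6  → match P0@[43:48]
pos 49 'c': at 0 ·f
pos 50 'a': at 0

Matches: [[9,0],[15,0],[21,0],[25,1],[31,0],[36,1],[41,1],[48,0]]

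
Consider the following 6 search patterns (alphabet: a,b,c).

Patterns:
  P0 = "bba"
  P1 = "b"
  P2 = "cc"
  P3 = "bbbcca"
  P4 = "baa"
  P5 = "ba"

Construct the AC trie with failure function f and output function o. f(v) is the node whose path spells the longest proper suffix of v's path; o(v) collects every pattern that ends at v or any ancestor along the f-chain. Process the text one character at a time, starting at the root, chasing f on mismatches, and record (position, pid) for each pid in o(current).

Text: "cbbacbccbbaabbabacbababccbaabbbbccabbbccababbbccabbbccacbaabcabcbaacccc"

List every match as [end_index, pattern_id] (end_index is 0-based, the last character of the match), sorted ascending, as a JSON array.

Build automaton:
Trie (insert patterns):
  n0 'ε': b→1 c→4
  n1 'b': a→10 b→2  [P1 ends]
  n2 'bb': a→3 b→6
  n3 'bba': ·  [P0 ends]
  n4 'c': c→5
  n5 'cc': ·  [P2 ends]
  n6 'bbb': c→7
  n7 'bbbc': c→8
  n8 'bbbcc': a→9
  n9 'bbbcca': ·  [P3 ends]
  n10 'ba': a→11  [P5 ends]
  n11 'baa': ·  [P4 ends]

Failure links (BFS by depth):
  fail(1) 'b': from fail(0)=0 chase 'b': 0 ⇒ 0;  out={1}∪out(0)={1}
  fail(4) 'c': from fail(0)=0 chase 'c': 0 ⇒ 0;  out=∅∪out(0)=∅
  fail(2) 'bb': from fail(1)=0 chase 'b': 0 ⇒ 1;  out=∅∪out(1)={1}
  fail(5) 'cc': from fail(4)=0 chase 'c': 0 ⇒ 4;  out={2}∪out(4)={2}
  fail(10) 'ba': from fail(1)=0 chase 'a': 0 ⇒ 0;  out={5}∪out(0)={5}
  fail(3) 'bba': from fail(2)=1 chase 'a': 1 ⇒ 10;  out={0}∪out(10)={0,5}
  fail(6) 'bbb': from fail(2)=1 chase 'b': 1 ⇒ 2;  out=∅∪out(2)={1}
  fail(11) 'baa': from fail(10)=0 chase 'a': 0 ⇒ 0;  out={4}∪out(0)={4}
  fail(7) 'bbbc': from fail(6)=2 chase 'c': 2→1→0 ⇒ 4;  out=∅∪out(4)=∅
  fail(8) 'bbbcc': from fail(7)=4 chase 'c': 4 ⇒ 5;  out=∅∪out(5)={2}
  fail(9) 'bbbcca': from fail(8)=5 chase 'a': 5→4→0 ⇒ 0;  out={3}∪out(0)={3}

Scan:
[0] read 'c'  n0⇒n4
[1] read 'b'  n4⇒n1 (fail-walked)  ** P1@[1:1]
[2] read 'b'  n1⇒n2  ** P1@[2:2]
[3] read 'a'  n2⇒n3  ** P0@[1:3],P5@[2:3]
[4] read 'c'  n3⇒n4 (fail-walked)
[5] read 'b'  n4⇒n1 (fail-walked)  ** P1@[5:5]
[6] read 'c'  n1⇒n4 (fail-walked)
[7] read 'c'  n4⇒n5  ** P2@[6:7]
[8] read 'b'  n5⇒n1 (fail-walked)  ** P1@[8:8]
[9] read 'b'  n1⇒n2  ** P1@[9:9]
[10] read 'a'  n2⇒n3  ** P0@[8:10],P5@[9:10]
[11] read 'a'  n3⇒n11 (fail-walked)  ** P4@[9:11]
[12] read 'b'  n11⇒n1 (fail-walked)  ** P1@[12:12]
[13] read 'b'  n1⇒n2  ** P1@[13:13]
[14] read 'a'  n2⇒n3  ** P0@[12:14],P5@[13:14]
[15] read 'b'  n3⇒n1 (fail-walked)  ** P1@[15:15]
[16] read 'a'  n1⇒n10  ** P5@[15:16]
[17] read 'c'  n10⇒n4 (fail-walked)
[18] read 'b'  n4⇒n1 (fail-walked)  ** P1@[18:18]
[19] read 'a'  n1⇒n10  ** P5@[18:19]
[20] read 'b'  n10⇒n1 (fail-walked)  ** P1@[20:20]
[21] read 'a'  n1⇒n10  ** P5@[20:21]
[22] read 'b'  n10⇒n1 (fail-walked)  ** P1@[22:22]
[23] read 'c'  n1⇒n4 (fail-walked)
[24] read 'c'  n4⇒n5  ** P2@[23:24]
[25] read 'b'  n5⇒n1 (fail-walked)  ** P1@[25:25]
[26] read 'a'  n1⇒n10  ** P5@[25:26]
[27] read 'a'  n10⇒n11  ** P4@[25:27]
[28] read 'b'  n11⇒n1 (fail-walked)  ** P1@[28:28]
[29] read 'b'  n1⇒n2  ** P1@[29:29]
[30] read 'b'  n2⇒n6  ** P1@[30:30]
[31] read 'b'  n6⇒n6 (fail-walked)  ** P1@[31:31]
[32] read 'c'  n6⇒n7
[33] read 'c'  n7⇒n8  ** P2@[32:33]
[34] read 'a'  n8⇒n9  ** P3@[29:34]
[35] read 'b'  n9⇒n1 (fail-walked)  ** P1@[35:35]
[36] read 'b'  n1⇒n2  ** P1@[36:36]
[37] read 'b'  n2⇒n6  ** P1@[37:37]
[38] read 'c'  n6⇒n7
[39] read 'c'  n7⇒n8  ** P2@[38:39]
[40] read 'a'  n8⇒n9  ** P3@[35:40]
[41] read 'b'  n9⇒n1 (fail-walked)  ** P1@[41:41]
[42] read 'a'  n1⇒n10  ** P5@[41:42]
[43] read 'b'  n10⇒n1 (fail-walked)  ** P1@[43:43]
[44] read 'b'  n1⇒n2  ** P1@[44:44]
[45] read 'b'  n2⇒n6  ** P1@[45:45]
[46] read 'c'  n6⇒n7
[47] read 'c'  n7⇒n8  ** P2@[46:47]
[48] read 'a'  n8⇒n9  ** P3@[43:48]
[49] read 'b'  n9⇒n1 (fail-walked)  ** P1@[49:49]
[50] read 'b'  n1⇒n2  ** P1@[50:50]
[51] read 'b'  n2⇒n6  ** P1@[51:51]
[52] read 'c'  n6⇒n7
[53] read 'c'  n7⇒n8  ** P2@[52:53]
[54] read 'a'  n8⇒n9  ** P3@[49:54]
[55] read 'c'  n9⇒n4 (fail-walked)
[56] read 'b'  n4⇒n1 (fail-walked)  ** P1@[56:56]
[57] read 'a'  n1⇒n10  ** P5@[56:57]
[58] read 'a'  n10⇒n11  ** P4@[56:58]
[59] read 'b'  n11⇒n1 (fail-walked)  ** P1@[59:59]
[60] read 'c'  n1⇒n4 (fail-walked)
[61] read 'a'  n4⇒n0 (fail-walked)
[62] read 'b'  n0⇒n1  ** P1@[62:62]
[63] read 'c'  n1⇒n4 (fail-walked)
[64] read 'b'  n4⇒n1 (fail-walked)  ** P1@[64:64]
[65] read 'a'  n1⇒n10  ** P5@[64:65]
[66] read 'a'  n10⇒n11  ** P4@[64:66]
[67] read 'c'  n11⇒n4 (fail-walked)
[68] read 'c'  n4⇒n5  ** P2@[67:68]
[69] read 'c'  n5⇒n5 (fail-walked)  ** P2@[68:69]
[70] read 'c'  n5⇒n5 (fail-walked)  ** P2@[69:70]

Result: [[1,1],[2,1],[3,0],[3,5],[5,1],[7,2],[8,1],[9,1],[10,0],[10,5],[11,4],[12,1],[13,1],[14,0],[14,5],[15,1],[16,5],[18,1],[19,5],[20,1],[21,5],[22,1],[24,2],[25,1],[26,5],[27,4],[28,1],[29,1],[30,1],[31,1],[33,2],[34,3],[35,1],[36,1],[37,1],[39,2],[40,3],[41,1],[42,5],[43,1],[44,1],[45,1],[47,2],[48,3],[49,1],[50,1],[51,1],[53,2],[54,3],[56,1],[57,5],[58,4],[59,1],[62,1],[64,1],[65,5],[66,4],[68,2],[69,2],[70,2]]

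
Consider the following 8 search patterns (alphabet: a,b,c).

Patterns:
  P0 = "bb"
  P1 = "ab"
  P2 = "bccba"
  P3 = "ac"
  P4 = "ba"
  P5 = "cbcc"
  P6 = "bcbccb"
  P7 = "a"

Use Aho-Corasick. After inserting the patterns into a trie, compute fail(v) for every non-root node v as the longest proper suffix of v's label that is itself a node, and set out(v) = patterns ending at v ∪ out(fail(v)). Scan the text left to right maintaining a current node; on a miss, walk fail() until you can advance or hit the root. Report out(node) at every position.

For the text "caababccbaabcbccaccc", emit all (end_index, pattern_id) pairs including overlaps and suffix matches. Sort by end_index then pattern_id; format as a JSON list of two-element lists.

Build automaton:
Trie nodes:
  n0 'ε': a→3 b→1 c→11
  n1 'b': a→10 b→2 c→5
  n2 'bb': ·  ←P0
  n3 'a': b→4 c→9  ←P7
  n4 'ab': ·  ←P1
  n5 'bc': b→15 c→6
  n6 'bcc': b→7
  n7 'bccb': a→8
  n8 'bccba': ·  ←P2
  n9 'ac': ·  ←P3
  n10 'ba': ·  ←P4
  n11 'c': b→12
  n12 'cb': c→13
  n13 'cbc': c→14
  n14 'cbcc': ·  ←P5
  n15 'bcb': c→16
  n16 'bcbc': c→17
  n17 'bcbcc': b→18
  n18 'bcbccb': ·  ←P6

BFS fail/out derivation:
  fail(1) 'b': from fail(0)=0 chase 'b': 0 ⇒ 0;  out=∅∪out(0)=∅
  fail(3) 'a': from fail(0)=0 chase 'a': 0 ⇒ 0;  out={7}∪out(0)={7}
  fail(11) 'c': from fail(0)=0 chase 'c': 0 ⇒ 0;  out=∅∪out(0)=∅
  fail(2) 'bb': from fail(1)=0 chase 'b': 0 ⇒ 1;  out={0}∪out(1)={0}
  fail(4) 'ab': from fail(3)=0 chase 'b': 0 ⇒ 1;  out={1}∪out(1)={1}
  fail(5) 'bc': from fail(1)=0 chase 'c': 0 ⇒ 11;  out=∅∪out(11)=∅
  fail(9) 'ac': from fail(3)=0 chase 'c': 0 ⇒ 11;  out={3}∪out(11)={3}
  fail(10) 'ba': from fail(1)=0 chase 'a': 0 ⇒ 3;  out={4}∪out(3)={4,7}
  fail(12) 'cb': from fail(11)=0 chase 'b': 0 ⇒ 1;  out=∅∪out(1)=∅
  fail(6) 'bcc': from fail(5)=11 chase 'c': 11→0 ⇒ 11;  out=∅∪out(11)=∅
  fail(13) 'cbc': from fail(12)=1 chase 'c': 1 ⇒ 5;  out=∅∪out(5)=∅
  fail(15) 'bcb': from fail(5)=11 chase 'b': 11 ⇒ 12;  out=∅∪out(12)=∅
  fail(7) 'bccb': from fail(6)=11 chase 'b': 11 ⇒ 12;  out=∅∪out(12)=∅
  fail(14) 'cbcc': from fail(13)=5 chase 'c': 5 ⇒ 6;  out={5}∪out(6)={5}
  fail(16) 'bcbc': from fail(15)=12 chase 'c': 12 ⇒ 13;  out=∅∪out(13)=∅
  fail(8) 'bccba': from fail(7)=12 chase 'a': 12→1 ⇒ 10;  out={2}∪out(10)={2,4,7}
  fail(17) 'bcbcc': from fail(16)=13 chase 'c': 13 ⇒ 14;  out=∅∪out(14)={5}
  fail(18) 'bcbccb': from fail(17)=14 chase 'b': 14→6 ⇒ 7;  out={6}∪out(7)={6}

Run:
[0] read 'c'  n0⇒n11
[1] read 'a'  n11⇒n3 ·f  emit P7@[1:1]
[2] read 'a'  n3⇒n3 ·f  emit P7@[2:2]
[3] read 'b'  n3⇒n4  emit P1@[2:3]
[4] read 'a'  n4⇒n10 ·f  emit P4@[3:4],P7@[4:4]
[5] read 'b'  n10⇒n4 ·f  emit P1@[4:5]
[6] read 'c'  n4⇒n5 ·f
[7] read 'c'  n5⇒n6
[8] read 'b'  n6⇒n7
[9] read 'a'  n7⇒n8  emit P2@[5:9],P4@[8:9],P7@[9:9]
[10] read 'a'  n8⇒n3 ·f  emit P7@[10:10]
[11] read 'b'  n3⇒n4  emit P1@[10:11]
[12] read 'c'  n4⇒n5 ·f
[13] read 'b'  n5⇒n15
[14] read 'c'  n15⇒n16
[15] read 'c'  n16⇒n17  emit P5@[12:15]
[16] read 'a'  n17⇒n3 ·f  emit P7@[16:16]
[17] read 'c'  n3⇒n9  emit P3@[16:17]
[18] read 'c'  n9⇒n11 ·f
[19] read 'c'  n11⇒n11 ·f

All matches (sorted): [[1,7],[2,7],[3,1],[4,4],[4,7],[5,1],[9,2],[9,4],[9,7],[10,7],[11,1],[15,5],[16,7],[17,3]]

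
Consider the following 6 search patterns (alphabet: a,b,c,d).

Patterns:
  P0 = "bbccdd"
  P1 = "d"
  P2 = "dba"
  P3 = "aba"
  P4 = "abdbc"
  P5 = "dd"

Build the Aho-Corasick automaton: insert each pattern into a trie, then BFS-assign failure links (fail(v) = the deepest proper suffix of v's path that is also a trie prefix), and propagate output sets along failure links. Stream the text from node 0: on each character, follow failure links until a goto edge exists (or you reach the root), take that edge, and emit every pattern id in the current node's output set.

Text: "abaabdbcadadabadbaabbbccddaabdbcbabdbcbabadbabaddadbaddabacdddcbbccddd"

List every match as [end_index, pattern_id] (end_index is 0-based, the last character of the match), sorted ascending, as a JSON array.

Construct AC machine:
Trie nodes:
  0='ε' goto a→10 b→1 d→7
  1='b' goto b→2
  2='bb' goto c→3
  3='bbc' goto c→4
  4='bbcc' goto d→5
  5='bbccd' goto d→6
  6='bbccdd' goto ·  ←P0
  7='d' goto b→8 d→16  ←P1
  8='db' goto a→9
  9='dba' goto ·  ←P2
  10='a' goto b→11
  11='ab' goto a→12 d→13
  12='aba' goto ·  ←P3
  13='abd' goto b→14
  14='abdb' goto c→15
  15='abdbc' goto ·  ←P4
  16='dd' goto ·  ←P5

Failure links (BFS by depth):
  n1('b'): parent n0 fail=0; on 'b' 0 → fail=0;  out ∅∪∅=∅
  n7('d'): parent n0 fail=0; on 'd' 0 → fail=0;  out {1}∪∅={1}
  n10('a'): parent n0 fail=0; on 'a' 0 → fail=0;  out ∅∪∅=∅
  n2('bb'): parent n1 fail=0; on 'b' 0 → fail=1;  out ∅∪∅=∅
  n8('db'): parent n7 fail=0; on 'b' 0 → fail=1;  out ∅∪∅=∅
  n11('ab'): parent n10 fail=0; on 'b' 0 → fail=1;  out ∅∪∅=∅
  n16('dd'): parent n7 fail=0; on 'd' 0 → fail=7;  out {5}∪{1}={1,5}
  n3('bbc'): parent n2 fail=1; on 'c' 1→0 → fail=0;  out ∅∪∅=∅
  n9('dba'): parent n8 fail=1; on 'a' 1→0 → fail=10;  out {2}∪∅={2}
  n12('aba'): parent n11 fail=1; on 'a' 1→0 → fail=10;  out {3}∪∅={3}
  n13('abd'): parent n11 fail=1; on 'd' 1→0 → fail=7;  out ∅∪{1}={1}
  n4('bbcc'): parent n3 fail=0; on 'c' 0 → fail=0;  out ∅∪∅=∅
  n14('abdb'): parent n13 fail=7; on 'b' 7 → fail=8;  out ∅∪∅=∅
  n5('bbccd'): parent n4 fail=0; on 'd' 0 → fail=7;  out ∅∪{1}={1}
  n15('abdbc'): parent n14 fail=8; on 'c' 8→1→0 → fail=0;  out {4}∪∅={4}
  n6('bbccdd'): parent n5 fail=7; on 'd' 7 → fail=16;  out {0}∪{1,5}={0,1,5}

Text stream:
[0] read 'a'  n0⇒n10
[1] read 'b'  n10⇒n11
[2] read 'a'  n11⇒n12  ** P3@[0:2]
[3] read 'a'  n12⇒n10 (fail-walked)
[4] read 'b'  n10⇒n11
[5] read 'd'  n11⇒n13  ** P1@[5:5]
[6] read 'b'  n13⇒n14
[7] read 'c'  n14⇒n15  ** P4@[3:7]
[8] read 'a'  n15⇒n10 (fail-walked)
[9] read 'd'  n10⇒n7 (fail-walked)  ** P1@[9:9]
[10] read 'a'  n7⇒n10 (fail-walked)
[11] read 'd'  n10⇒n7 (fail-walked)  ** P1@[11:11]
[12] read 'a'  n7⇒n10 (fail-walked)
[13] read 'b'  n10⇒n11
[14] read 'a'  n11⇒n12  ** P3@[12:14]
[15] read 'd'  n12⇒n7 (fail-walked)  ** P1@[15:15]
[16] read 'b'  n7⇒n8
[17] read 'a'  n8⇒n9  ** P2@[15:17]
[18] read 'a'  n9⇒n10 (fail-walked)
[19] read 'b'  n10⇒n11
[20] read 'b'  n11⇒n2 (fail-walked)
[21] read 'b'  n2⇒n2 (fail-walked)
[22] read 'c'  n2⇒n3
[23] read 'c'  n3⇒n4
[24] read 'd'  n4⇒n5  ** P1@[24:24]
[25] read 'd'  n5⇒n6  ** P0@[20:25],P1@[25:25],P5@[24:25]
[26] read 'a'  n6⇒n10 (fail-walked)
[27] read 'a'  n10⇒n10 (fail-walked)
[28] read 'b'  n10⇒n11
[29] read 'd'  n11⇒n13  ** P1@[29:29]
[30] read 'b'  n13⇒n14
[31] read 'c'  n14⇒n15  ** P4@[27:31]
[32] read 'b'  n15⇒n1 (fail-walked)
[33] read 'a'  n1⇒n10 (fail-walked)
[34] read 'b'  n10⇒n11
[35] read 'd'  n11⇒n13  ** P1@[35:35]
[36] read 'b'  n13⇒n14
[37] read 'c'  n14⇒n15  ** P4@[33:37]
[38] read 'b'  n15⇒n1 (fail-walked)
[39] read 'a'  n1⇒n10 (fail-walked)
[40] read 'b'  n10⇒n11
[41] read 'a'  n11⇒n12  ** P3@[39:41]
[42] read 'd'  n12⇒n7 (fail-walked)  ** P1@[42:42]
[43] read 'b'  n7⇒n8
[44] read 'a'  n8⇒n9  ** P2@[42:44]
[45] read 'b'  n9⇒n11 (fail-walked)
[46] read 'a'  n11⇒n12  ** P3@[44:46]
[47] read 'd'  n12⇒n7 (fail-walked)  ** P1@[47:47]
[48] read 'd'  n7⇒n16  ** P1@[48:48],P5@[47:48]
[49] read 'a'  n16⇒n10 (fail-walked)
[50] read 'd'  n10⇒n7 (fail-walked)  ** P1@[50:50]
[51] read 'b'  n7⇒n8
[52] read 'a'  n8⇒n9  ** P2@[50:52]
[53] read 'd'  n9⇒n7 (fail-walked)  ** P1@[53:53]
[54] read 'd'  n7⇒n16  ** P1@[54:54],P5@[53:54]
[55] read 'a'  n16⇒n10 (fail-walked)
[56] read 'b'  n10⇒n11
[57] read 'a'  n11⇒n12  ** P3@[55:57]
[58] read 'c'  n12⇒n0 (fail-walked)
[59] read 'd'  n0⇒n7  ** P1@[59:59]
[60] read 'd'  n7⇒n16  ** P1@[60:60],P5@[59:60]
[61] read 'd'  n16⇒n16 (fail-walked)  ** P1@[61:61],P5@[60:61]
[62] read 'c'  n16⇒n0 (fail-walked)
[63] read 'b'  n0⇒n1
[64] read 'b'  n1⇒n2
[65] read 'c'  n2⇒n3
[66] read 'c'  n3⇒n4
[67] read 'd'  n4⇒n5  ** P1@[67:67]
[68] read 'd'  n5⇒n6  ** P0@[63:68],P1@[68:68],P5@[67:68]
[69] read 'd'  n6⇒n16 (fail-walked)  ** P1@[69:69],P5@[68:69]

All matches (sorted): [[2,3],[5,1],[7,4],[9,1],[11,1],[14,3],[15,1],[17,2],[24,1],[25,0],[25,1],[25,5],[29,1],[31,4],[35,1],[37,4],[41,3],[42,1],[44,2],[46,3],[47,1],[48,1],[48,5],[50,1],[52,2],[53,1],[54,1],[54,5],[57,3],[59,1],[60,1],[60,5],[61,1],[61,5],[67,1],[68,0],[68,1],[68,5],[69,1],[69,5]]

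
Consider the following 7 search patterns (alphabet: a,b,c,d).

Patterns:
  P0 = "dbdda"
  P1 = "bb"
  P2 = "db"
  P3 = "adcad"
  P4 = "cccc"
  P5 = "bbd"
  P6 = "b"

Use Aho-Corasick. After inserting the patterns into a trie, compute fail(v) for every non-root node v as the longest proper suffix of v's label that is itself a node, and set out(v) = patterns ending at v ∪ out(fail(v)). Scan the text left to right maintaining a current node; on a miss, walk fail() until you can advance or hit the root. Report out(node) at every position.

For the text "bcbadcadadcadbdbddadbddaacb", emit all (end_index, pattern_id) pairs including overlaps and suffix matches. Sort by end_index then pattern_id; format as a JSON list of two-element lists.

Build automaton:
Trie nodes:
  0='ε' goto a→8 b→6 c→13 d→1
  1='d' goto b→2
  2='db' goto d→3  ←P2
  3='dbd' goto d→4
  4='dbdd' goto a→5
  5='dbdda' goto ·  ←P0
  6='b' goto b→7  ←P6
  7='bb' goto d→17  ←P1
  8='a' goto d→9
  9='ad' goto c→10
  10='adc' goto a→11
  11='adca' goto d→12
  12='adcad' goto ·  ←P3
  13='c' goto c→14
  14='cc' goto c→15
  15='ccc' goto c→16
  16='cccc' goto ·  ←P4
  17='bbd' goto ·  ←P5

BFS fail/out derivation:
  fail(1) 'd': from fail(0)=0 chase 'd': 0 ⇒ 0;  out=∅∪out(0)=∅
  fail(6) 'b': from fail(0)=0 chase 'b': 0 ⇒ 0;  out={6}∪out(0)={6}
  fail(8) 'a': from fail(0)=0 chase 'a': 0 ⇒ 0;  out=∅∪out(0)=∅
  fail(13) 'c': from fail(0)=0 chase 'c': 0 ⇒ 0;  out=∅∪out(0)=∅
  fail(2) 'db': from fail(1)=0 chase 'b': 0 ⇒ 6;  out={2}∪out(6)={2,6}
  fail(7) 'bb': from fail(6)=0 chase 'b': 0 ⇒ 6;  out={1}∪out(6)={1,6}
  fail(9) 'ad': from fail(8)=0 chase 'd': 0 ⇒ 1;  out=∅∪out(1)=∅
  fail(14) 'cc': from fail(13)=0 chase 'c': 0 ⇒ 13;  out=∅∪out(13)=∅
  fail(3) 'dbd': from fail(2)=6 chase 'd': 6→0 ⇒ 1;  out=∅∪out(1)=∅
  fail(10) 'adc': from fail(9)=1 chase 'c': 1→0 ⇒ 13;  out=∅∪out(13)=∅
  fail(15) 'ccc': from fail(14)=13 chase 'c': 13 ⇒ 14;  out=∅∪out(14)=∅
  fail(17) 'bbd': from fail(7)=6 chase 'd': 6→0 ⇒ 1;  out={5}∪out(1)={5}
  fail(4) 'dbdd': from fail(3)=1 chase 'd': 1→0 ⇒ 1;  out=∅∪out(1)=∅
  fail(11) 'adca': from fail(10)=13 chase 'a': 13→0 ⇒ 8;  out=∅∪out(8)=∅
  fail(16) 'cccc': from fail(15)=14 chase 'c': 14 ⇒ 15;  out={4}∪out(15)={4}
  fail(5) 'dbdda': from fail(4)=1 chase 'a': 1→0 ⇒ 8;  out={0}∪out(8)={0}
  fail(12) 'adcad': from fail(11)=8 chase 'd': 8 ⇒ 9;  out={3}∪out(9)={3}

Run:
pos 0 'b': at 6  ** P6@[0:0]
pos 1 'c': at 13 (fail-walked)
pos 2 'b': at 6 (fail-walked)  ** P6@[2:2]
pos 3 'a': at 8 (fail-walked)
pos 4 'd': at 9
pos 5 'c': at 10
pos 6 'a': at 11
pos 7 'd': at 12  ** P3@[3:7]
pos 8 'a': at 8 (fail-walked)
pos 9 'd': at 9
pos 10 'c': at 10
pos 11 'a': at 11
pos 12 'd': at 12  ** P3@[8:12]
pos 13 'b': at 2 (fail-walked)  ** P2@[12:13],P6@[13:13]
pos 14 'd': at 3
pos 15 'b': at 2 (fail-walked)  ** P2@[14:15],P6@[15:15]
pos 16 'd': at 3
pos 17 'd': at 4
pos 18 'a': at 5  ** P0@[14:18]
pos 19 'd': at 9 (fail-walked)
pos 20 'b': at 2 (fail-walked)  ** P2@[19:20],P6@[20:20]
pos 21 'd': at 3
pos 22 'd': at 4
pos 23 'a': at 5  ** P0@[19:23]
pos 24 'a': at 8 (fail-walked)
pos 25 'c': at 13 (fail-walked)
pos 26 'b': at 6 (fail-walked)  ** P6@[26:26]

Matches: [[0,6],[2,6],[7,3],[12,3],[13,2],[13,6],[15,2],[15,6],[18,0],[20,2],[20,6],[23,0],[26,6]]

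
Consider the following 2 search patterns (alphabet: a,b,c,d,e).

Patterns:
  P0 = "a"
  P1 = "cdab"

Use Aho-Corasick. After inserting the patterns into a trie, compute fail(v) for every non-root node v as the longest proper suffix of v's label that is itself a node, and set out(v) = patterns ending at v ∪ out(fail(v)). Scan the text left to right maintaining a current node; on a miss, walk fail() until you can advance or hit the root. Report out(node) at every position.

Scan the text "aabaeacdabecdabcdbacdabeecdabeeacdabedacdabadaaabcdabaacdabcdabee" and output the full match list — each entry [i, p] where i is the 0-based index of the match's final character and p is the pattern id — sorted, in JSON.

Construct AC machine:
Trie (insert patterns):
  n0 'ε': a→1 c→2
  n1 'a': ·  ←P0
  n2 'c': d→3
  n3 'cd': a→4
  n4 'cda': b→5
  n5 'cdab': ·  ←P1

BFS fail/out derivation:
  fail(1) 'a': from fail(0)=0 chase 'a': 0 ⇒ 0;  out={0}∪out(0)={0}
  fail(2) 'c': from fail(0)=0 chase 'c': 0 ⇒ 0;  out=∅∪out(0)=∅
  fail(3) 'cd': from fail(2)=0 chase 'd': 0 ⇒ 0;  out=∅∪out(0)=∅
  fail(4) 'cda': from fail(3)=0 chase 'a': 0 ⇒ 1;  out=∅∪out(1)={0}
  fail(5) 'cdab': from fail(4)=1 chase 'b': 1→0 ⇒ 0;  out={1}∪out(0)={1}

Scan:
pos 0 'a': at 1  emit P0@[0:0]
pos 1 'a': at 1 (fail-walked)  emit P0@[1:1]
pos 2 'b': at 0 (fail-walked)
pos 3 'a': at 1  emit P0@[3:3]
pos 4 'e': at 0 (fail-walked)
pos 5 'a': at 1  emit P0@[5:5]
pos 6 'c': at 2 (fail-walked)
pos 7 'd': at 3
pos 8 'a': at 4  emit P0@[8:8]
pos 9 'b': at 5  emit P1@[6:9]
pos 10 'e': at 0 (fail-walked)
pos 11 'c': at 2
pos 12 'd': at 3
pos 13 'a': at 4  emit P0@[13:13]
pos 14 'b': at 5  emit P1@[11:14]
pos 15 'c': at 2 (fail-walked)
pos 16 'd': at 3
pos 17 'b': at 0 (fail-walked)
pos 18 'a': at 1  emit P0@[18:18]
pos 19 'c': at 2 (fail-walked)
pos 20 'd': at 3
pos 21 'a': at 4  emit P0@[21:21]
pos 22 'b': at 5  emit P1@[19:22]
pos 23 'e': at 0 (fail-walked)
pos 24 'e': at 0
pos 25 'c': at 2
pos 26 'd': at 3
pos 27 'a': at 4  emit P0@[27:27]
pos 28 'b': at 5  emit P1@[25:28]
pos 29 'e': at 0 (fail-walked)
pos 30 'e': at 0
pos 31 'a': at 1  emit P0@[31:31]
pos 32 'c': at 2 (fail-walked)
pos 33 'd': at 3
pos 34 'a': at 4  emit P0@[34:34]
pos 35 'b': at 5  emit P1@[32:35]
pos 36 'e': at 0 (fail-walked)
pos 37 'd': at 0
pos 38 'a': at 1  emit P0@[38:38]
pos 39 'c': at 2 (fail-walked)
pos 40 'd': at 3
pos 41 'a': at 4  emit P0@[41:41]
pos 42 'b': at 5  emit P1@[39:42]
pos 43 'a': at 1 (fail-walked)  emit P0@[43:43]
pos 44 'd': at 0 (fail-walked)
pos 45 'a': at 1  emit P0@[45:45]
pos 46 'a': at 1 (fail-walked)  emit P0@[46:46]
pos 47 'a': at 1 (fail-walked)  emit P0@[47:47]
pos 48 'b': at 0 (fail-walked)
pos 49 'c': at 2
pos 50 'd': at 3
pos 51 'a': at 4  emit P0@[51:51]
pos 52 'b': at 5  emit P1@[49:52]
pos 53 'a': at 1 (fail-walked)  emit P0@[53:53]
pos 54 'a': at 1 (fail-walked)  emit P0@[54:54]
pos 55 'c': at 2 (fail-walked)
pos 56 'd': at 3
pos 57 'a': at 4  emit P0@[57:57]
pos 58 'b': at 5  emit P1@[55:58]
pos 59 'c': at 2 (fail-walked)
pos 60 'd': at 3
pos 61 'a': at 4  emit P0@[61:61]
pos 62 'b': at 5  emit P1@[59:62]
pos 63 'e': at 0 (fail-walked)
pos 64 'e': at 0

Matches: [[0,0],[1,0],[3,0],[5,0],[8,0],[9,1],[13,0],[14,1],[18,0],[21,0],[22,1],[27,0],[28,1],[31,0],[34,0],[35,1],[38,0],[41,0],[42,1],[43,0],[45,0],[46,0],[47,0],[51,0],[52,1],[53,0],[54,0],[57,0],[58,1],[61,0],[62,1]]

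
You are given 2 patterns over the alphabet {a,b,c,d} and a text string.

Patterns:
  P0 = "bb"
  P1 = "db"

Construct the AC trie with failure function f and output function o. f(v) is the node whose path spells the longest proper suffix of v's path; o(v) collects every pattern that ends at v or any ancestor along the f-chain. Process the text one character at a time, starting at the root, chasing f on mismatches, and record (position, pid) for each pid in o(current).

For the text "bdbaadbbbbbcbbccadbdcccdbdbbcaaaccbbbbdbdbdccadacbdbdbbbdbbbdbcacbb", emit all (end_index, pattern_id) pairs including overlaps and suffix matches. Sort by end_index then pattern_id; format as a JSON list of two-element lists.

Build:
Trie nodes:
  0='ε' goto b→1 d→3
  1='b' goto b→2
  2='bb' goto ·  [P0 ends]
  3='d' goto b→4
  4='db' goto ·  [P1 ends]

Failure links (BFS by depth):
  n1('b'): parent n0 fail=0; on 'b' 0 → fail=0;  out ∅∪∅=∅
  n3('d'): parent n0 fail=0; on 'd' 0 → fail=0;  out ∅∪∅=∅
  n2('bb'): parent n1 fail=0; on 'b' 0 → fail=1;  out {0}∪∅={0}
  n4('db'): parent n3 fail=0; on 'b' 0 → fail=1;  out {1}∪∅={1}

Text stream:
pos 0 'b': at 1
pos 1 'd': at 3 ·f
pos 2 'b': at 4  → match P1@[1:2]
pos 3 'a': at 0 ·f
pos 4 'a': at 0
pos 5 'd': at 3
pos 6 'b': at 4  → match P1@[5:6]
pos 7 'b': at 2 ·f  → match P0@[6:7]
pos 8 'b': at 2 ·f  → match P0@[7:8]
pos 9 'b': at 2 ·f  → match P0@[8:9]
pos 10 'b': at 2 ·f  → match P0@[9:10]
pos 11 'c': at 0 ·f
pos 12 'b': at 1
pos 13 'b': at 2  → match P0@[12:13]
pos 14 'c': at 0 ·f
pos 15 'c': at 0
pos 16 'a': at 0
pos 17 'd': at 3
pos 18 'b': at 4  → match P1@[17:18]
pos 19 'd': at 3 ·f
pos 20 'c': at 0 ·f
pos 21 'c': at 0
pos 22 'c': at 0
pos 23 'd': at 3
pos 24 'b': at 4  → match P1@[23:24]
pos 25 'd': at 3 ·f
pos 26 'b': at 4  → match P1@[25:26]
pos 27 'b': at 2 ·f  → match P0@[26:27]
pos 28 'c': at 0 ·f
pos 29 'a': at 0
pos 30 'a': at 0
pos 31 'a': at 0
pos 32 'c': at 0
pos 33 'c': at 0
pos 34 'b': at 1
pos 35 'b': at 2  → match P0@[34:35]
pos 36 'b': at 2 ·f  → match P0@[35:36]
pos 37 'b': at 2 ·f  → match P0@[36:37]
pos 38 'd': at 3 ·f
pos 39 'b': at 4  → match P1@[38:39]
pos 40 'd': at 3 ·f
pos 41 'b': at 4  → match P1@[40:41]
pos 42 'd': at 3 ·f
pos 43 'c': at 0 ·f
pos 44 'c': at 0
pos 45 'a': at 0
pos 46 'd': at 3
pos 47 'a': at 0 ·f
pos 48 'c': at 0
pos 49 'b': at 1
pos 50 'd': at 3 ·f
pos 51 'b': at 4  → match P1@[50:51]
pos 52 'd': at 3 ·f
pos 53 'b': at 4  → match P1@[52:53]
pos 54 'b': at 2 ·f  → match P0@[53:54]
pos 55 'b': at 2 ·f  → match P0@[54:55]
pos 56 'd': at 3 ·f
pos 57 'b': at 4  → match P1@[56:57]
pos 58 'b': at 2 ·f  → match P0@[57:58]
pos 59 'b': at 2 ·f  → match P0@[58:59]
pos 60 'd': at 3 ·f
pos 61 'b': at 4  → match P1@[60:61]
pos 62 'c': at 0 ·f
pos 63 'a': at 0
pos 64 'c': at 0
pos 65 'b': at 1
pos 66 'b': at 2  → match P0@[65:66]

All matches (sorted): [[2,1],[6,1],[7,0],[8,0],[9,0],[10,0],[13,0],[18,1],[24,1],[26,1],[27,0],[35,0],[36,0],[37,0],[39,1],[41,1],[51,1],[53,1],[54,0],[55,0],[57,1],[58,0],[59,0],[61,1],[66,0]]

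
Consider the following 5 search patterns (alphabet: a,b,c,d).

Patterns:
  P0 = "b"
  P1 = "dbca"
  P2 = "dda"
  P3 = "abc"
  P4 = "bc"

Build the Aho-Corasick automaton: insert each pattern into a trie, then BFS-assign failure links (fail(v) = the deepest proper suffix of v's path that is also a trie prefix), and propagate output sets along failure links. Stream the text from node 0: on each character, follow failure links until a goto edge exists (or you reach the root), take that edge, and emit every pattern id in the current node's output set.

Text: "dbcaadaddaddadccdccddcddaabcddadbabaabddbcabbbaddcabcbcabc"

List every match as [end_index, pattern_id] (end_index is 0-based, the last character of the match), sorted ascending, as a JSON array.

Build automaton:
Trie (insert patterns):
  0='ε' goto a→8 b→1 d→2
  1='b' goto c→11  [P0 ends]
  2='d' goto b→3 d→6
  3='db' goto c→4
  4='dbc' goto a→5
  5='dbca' goto ·  [P1 ends]
  6='dd' goto a→7
  7='dda' goto ·  [P2 ends]
  8='a' goto b→9
  9='ab' goto c→10
  10='abc' goto ·  [P3 ends]
  11='bc' goto ·  [P4 ends]

BFS fail/out derivation:
  n1('b'): parent n0 fail=0; on 'b' 0 → fail=0;  out {0}∪∅={0}
  n2('d'): parent n0 fail=0; on 'd' 0 → fail=0;  out ∅∪∅=∅
  n8('a'): parent n0 fail=0; on 'a' 0 → fail=0;  out ∅∪∅=∅
  n3('db'): parent n2 fail=0; on 'b' 0 → fail=1;  out ∅∪{0}={0}
  n6('dd'): parent n2 fail=0; on 'd' 0 → fail=2;  out ∅∪∅=∅
  n9('ab'): parent n8 fail=0; on 'b' 0 → fail=1;  out ∅∪{0}={0}
  n11('bc'): parent n1 fail=0; on 'c' 0 → fail=0;  out {4}∪∅={4}
  n4('dbc'): parent n3 fail=1; on 'c' 1 → fail=11;  out ∅∪{4}={4}
  n7('dda'): parent n6 fail=2; on 'a' 2→0 → fail=8;  out {2}∪∅={2}
  n10('abc'): parent n9 fail=1; on 'c' 1 → fail=11;  out {3}∪{4}={3,4}
  n5('dbca'): parent n4 fail=11; on 'a' 11→0 → fail=8;  out {1}∪∅={1}

Text stream:
pos 0 'd': at 2
pos 1 'b': at 3  ** P0@[1:1]
pos 2 'c': at 4  ** P4@[1:2]
pos 3 'a': at 5  ** P1@[0:3]
pos 4 'a': at 8 (via fail)
pos 5 'd': at 2 (via fail)
pos 6 'a': at 8 (via fail)
pos 7 'd': at 2 (via fail)
pos 8 'd': at 6
pos 9 'a': at 7  ** P2@[7:9]
pos 10 'd': at 2 (via fail)
pos 11 'd': at 6
pos 12 'a': at 7  ** P2@[10:12]
pos 13 'd': at 2 (via fail)
pos 14 'c': at 0 (via fail)
pos 15 'c': at 0
pos 16 'd': at 2
pos 17 'c': at 0 (via fail)
pos 18 'c': at 0
pos 19 'd': at 2
pos 20 'd': at 6
pos 21 'c': at 0 (via fail)
pos 22 'd': at 2
pos 23 'd': at 6
pos 24 'a': at 7  ** P2@[22:24]
pos 25 'a': at 8 (via fail)
pos 26 'b': at 9  ** P0@[26:26]
pos 27 'c': at 10  ** P3@[25:27],P4@[26:27]
pos 28 'd': at 2 (via fail)
pos 29 'd': at 6
pos 30 'a': at 7  ** P2@[28:30]
pos 31 'd': at 2 (via fail)
pos 32 'b': at 3  ** P0@[32:32]
pos 33 'a': at 8 (via fail)
pos 34 'b': at 9  ** P0@[34:34]
pos 35 'a': at 8 (via fail)
pos 36 'a': at 8 (via fail)
pos 37 'b': at 9  ** P0@[37:37]
pos 38 'd': at 2 (via fail)
pos 39 'd': at 6
pos 40 'b': at 3 (via fail)  ** P0@[40:40]
pos 41 'c': at 4  ** P4@[40:41]
pos 42 'a': at 5  ** P1@[39:42]
pos 43 'b': at 9 (via fail)  ** P0@[43:43]
pos 44 'b': at 1 (via fail)  ** P0@[44:44]
pos 45 'b': at 1 (via fail)  ** P0@[45:45]
pos 46 'a': at 8 (via fail)
pos 47 'd': at 2 (via fail)
pos 48 'd': at 6
pos 49 'c': at 0 (via fail)
pos 50 'a': at 8
pos 51 'b': at 9  ** P0@[51:51]
pos 52 'c': at 10  ** P3@[50:52],P4@[51:52]
pos 53 'b': at 1 (via fail)  ** P0@[53:53]
pos 54 'c': at 11  ** P4@[53:54]
pos 55 'a': at 8 (via fail)
pos 56 'b': at 9  ** P0@[56:56]
pos 57 'c': at 10  ** P3@[55:57],P4@[56:57]

Result: [[1,0],[2,4],[3,1],[9,2],[12,2],[24,2],[26,0],[27,3],[27,4],[30,2],[32,0],[34,0],[37,0],[40,0],[41,4],[42,1],[43,0],[44,0],[45,0],[51,0],[52,3],[52,4],[53,0],[54,4],[56,0],[57,3],[57,4]]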